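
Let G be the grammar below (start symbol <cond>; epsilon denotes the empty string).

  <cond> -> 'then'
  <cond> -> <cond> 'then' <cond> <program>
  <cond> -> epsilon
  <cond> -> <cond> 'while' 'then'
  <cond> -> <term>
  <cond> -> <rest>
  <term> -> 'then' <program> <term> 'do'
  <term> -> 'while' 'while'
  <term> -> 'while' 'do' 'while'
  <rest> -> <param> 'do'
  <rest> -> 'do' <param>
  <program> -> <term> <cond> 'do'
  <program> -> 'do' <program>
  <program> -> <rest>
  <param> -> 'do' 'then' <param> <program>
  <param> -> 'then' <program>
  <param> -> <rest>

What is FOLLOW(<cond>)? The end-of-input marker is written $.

{ $, 'do', 'then', 'while' }

<cond> is the start symbol, so $ ∈ FOLLOW(<cond>).
In <cond> -> <cond> 'then' <cond> <program>: add FIRST('then' <cond> <program>) = { 'then' }.
In <cond> -> <cond> 'then' <cond> <program>: add FIRST(<program>) = { 'do', 'then', 'while' }.
In <cond> -> <cond> 'while' 'then': add FIRST('while' 'then') = { 'while' }.
In <program> -> <term> <cond> 'do': add FIRST('do') = { 'do' }.
Union: FOLLOW(<cond>) = { $, 'do', 'then', 'while' }.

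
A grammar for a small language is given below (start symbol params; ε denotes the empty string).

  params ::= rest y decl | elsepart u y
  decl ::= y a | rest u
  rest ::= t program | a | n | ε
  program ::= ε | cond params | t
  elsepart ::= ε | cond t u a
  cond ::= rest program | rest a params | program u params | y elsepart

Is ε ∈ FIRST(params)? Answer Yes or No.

No

Nullable nonterminals: cond, elsepart, program, rest.
No production of params has an RHS whose symbols are all nullable, so params is not nullable.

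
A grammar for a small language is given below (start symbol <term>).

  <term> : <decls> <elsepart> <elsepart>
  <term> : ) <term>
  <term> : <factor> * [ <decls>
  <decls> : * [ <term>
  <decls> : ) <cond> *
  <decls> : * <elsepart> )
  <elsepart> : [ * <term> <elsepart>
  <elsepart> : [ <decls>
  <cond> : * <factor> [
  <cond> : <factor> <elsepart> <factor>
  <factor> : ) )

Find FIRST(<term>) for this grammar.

From <term> : <decls> <elsepart> <elsepart>: add FIRST(<decls>) = { ), * }.
<term> : ) <term> contributes {)}.
From <term> : <factor> * [ <decls>: add FIRST(<factor>) = { ) }.
Union: FIRST(<term>) = { ), * }.

{ ), * }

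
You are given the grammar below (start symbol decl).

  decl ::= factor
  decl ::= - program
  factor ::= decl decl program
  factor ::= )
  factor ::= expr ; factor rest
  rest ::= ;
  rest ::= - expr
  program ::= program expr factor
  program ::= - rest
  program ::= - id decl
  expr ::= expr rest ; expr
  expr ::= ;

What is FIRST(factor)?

{ ), -, ; }

From factor ::= decl decl program: add FIRST(decl) = { ), -, ; }.
factor ::= ) contributes {)}.
From factor ::= expr ; factor rest: add FIRST(expr) = { ; }.
Union: FIRST(factor) = { ), -, ; }.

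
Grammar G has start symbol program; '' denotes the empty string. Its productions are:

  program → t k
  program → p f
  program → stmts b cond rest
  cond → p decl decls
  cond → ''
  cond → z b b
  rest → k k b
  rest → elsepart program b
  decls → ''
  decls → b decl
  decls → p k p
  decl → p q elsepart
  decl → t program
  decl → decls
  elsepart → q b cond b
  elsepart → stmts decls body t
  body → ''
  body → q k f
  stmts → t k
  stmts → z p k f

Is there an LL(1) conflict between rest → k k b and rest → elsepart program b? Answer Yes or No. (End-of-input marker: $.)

FIRST(k k b) = { k } and FIRST(elsepart program b) = { q, t, z }.
The FIRST sets are disjoint and neither alternative is nullable — no conflict.

No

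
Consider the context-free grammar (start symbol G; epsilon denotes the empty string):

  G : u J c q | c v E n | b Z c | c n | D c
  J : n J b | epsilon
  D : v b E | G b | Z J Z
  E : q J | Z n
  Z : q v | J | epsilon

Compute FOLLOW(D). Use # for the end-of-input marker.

In G : D c: add FIRST(c) = { c }.
Union: FOLLOW(D) = { c }.

{ c }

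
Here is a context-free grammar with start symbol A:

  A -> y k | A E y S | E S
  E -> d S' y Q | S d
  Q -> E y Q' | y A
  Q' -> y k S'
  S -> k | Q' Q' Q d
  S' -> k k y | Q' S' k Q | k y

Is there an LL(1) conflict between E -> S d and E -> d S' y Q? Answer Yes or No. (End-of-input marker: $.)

No

FIRST(S d) = { k, y } and FIRST(d S' y Q) = { d }.
The FIRST sets are disjoint and neither alternative is nullable — no conflict.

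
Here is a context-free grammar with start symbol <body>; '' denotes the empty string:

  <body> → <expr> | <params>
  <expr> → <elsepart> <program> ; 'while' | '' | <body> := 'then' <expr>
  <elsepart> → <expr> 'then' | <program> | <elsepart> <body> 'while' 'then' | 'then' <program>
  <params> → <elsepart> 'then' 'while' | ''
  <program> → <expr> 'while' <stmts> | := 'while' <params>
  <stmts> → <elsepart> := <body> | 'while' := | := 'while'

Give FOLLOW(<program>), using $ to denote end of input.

{ 'then', 'while', :=, ; }

In <expr> → <elsepart> <program> ; 'while': add FIRST(; 'while') = { ; }.
In <elsepart> → <program>: <program> is at the end, add FOLLOW(<elsepart>) = { 'then', 'while', := }.
In <elsepart> → 'then' <program>: <program> is at the end, add FOLLOW(<elsepart>) = { 'then', 'while', := }.
Union: FOLLOW(<program>) = { 'then', 'while', :=, ; }.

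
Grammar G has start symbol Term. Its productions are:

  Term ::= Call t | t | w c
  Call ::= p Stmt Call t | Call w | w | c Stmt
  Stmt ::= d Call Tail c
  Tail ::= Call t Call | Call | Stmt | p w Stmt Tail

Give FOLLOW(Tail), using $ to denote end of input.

In Stmt ::= d Call Tail c: add FIRST(c) = { c }.
In Tail ::= p w Stmt Tail: Tail is at the end, add FOLLOW(Tail) = { c }.
Union: FOLLOW(Tail) = { c }.

{ c }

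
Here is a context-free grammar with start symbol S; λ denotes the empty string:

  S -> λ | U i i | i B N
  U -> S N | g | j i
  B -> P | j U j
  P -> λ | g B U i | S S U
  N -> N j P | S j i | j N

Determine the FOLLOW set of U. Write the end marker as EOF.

In S -> U i i: add FIRST(i i) = { i }.
In B -> j U j: add FIRST(j) = { j }.
In P -> g B U i: add FIRST(i) = { i }.
In P -> S S U: U is at the end, add FOLLOW(P) = { EOF, g, i, j }.
Union: FOLLOW(U) = { EOF, g, i, j }.

{ EOF, g, i, j }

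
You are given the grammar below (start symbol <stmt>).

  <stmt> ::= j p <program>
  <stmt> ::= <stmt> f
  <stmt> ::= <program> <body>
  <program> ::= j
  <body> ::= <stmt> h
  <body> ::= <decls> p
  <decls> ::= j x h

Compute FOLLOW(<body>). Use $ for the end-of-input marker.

{ $, f, h }

In <stmt> ::= <program> <body>: <body> is at the end, add FOLLOW(<stmt>) = { $, f, h }.
Union: FOLLOW(<body>) = { $, f, h }.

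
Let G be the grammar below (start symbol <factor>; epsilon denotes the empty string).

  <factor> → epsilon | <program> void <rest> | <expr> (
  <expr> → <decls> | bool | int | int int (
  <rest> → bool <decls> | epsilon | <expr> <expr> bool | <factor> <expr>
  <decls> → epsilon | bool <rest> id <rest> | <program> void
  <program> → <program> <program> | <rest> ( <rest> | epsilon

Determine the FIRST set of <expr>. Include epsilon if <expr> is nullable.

{ (, bool, int, void, epsilon }

From <expr> → <decls>: add FIRST(<decls>) = { (, bool, int, void, epsilon } (including epsilon since <decls> is nullable).
<expr> → bool contributes {bool}.
<expr> → int contributes {int}.
<expr> → int int ( contributes {int}.
Union: FIRST(<expr>) = { (, bool, int, void, epsilon }.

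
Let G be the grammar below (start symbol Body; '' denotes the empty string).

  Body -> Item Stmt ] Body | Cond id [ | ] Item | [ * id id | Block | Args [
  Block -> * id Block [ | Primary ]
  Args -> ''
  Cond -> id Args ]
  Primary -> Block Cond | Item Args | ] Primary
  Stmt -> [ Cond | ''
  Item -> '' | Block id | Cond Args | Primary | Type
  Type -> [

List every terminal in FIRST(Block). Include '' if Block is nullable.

Block -> * id Block [ contributes {*}.
From Block -> Primary ]: Primary nullable, take FIRST(Primary) ∪ {]} = { *, [, ], id }.
Union: FIRST(Block) = { *, [, ], id }.

{ *, [, ], id }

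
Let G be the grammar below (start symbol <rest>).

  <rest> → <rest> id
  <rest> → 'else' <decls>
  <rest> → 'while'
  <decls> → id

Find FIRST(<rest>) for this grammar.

{ 'else', 'while' }

From <rest> → <rest> id: add FIRST(<rest>) = { 'else', 'while' }.
<rest> → 'else' <decls> contributes {'else'}.
<rest> → 'while' contributes {'while'}.
Union: FIRST(<rest>) = { 'else', 'while' }.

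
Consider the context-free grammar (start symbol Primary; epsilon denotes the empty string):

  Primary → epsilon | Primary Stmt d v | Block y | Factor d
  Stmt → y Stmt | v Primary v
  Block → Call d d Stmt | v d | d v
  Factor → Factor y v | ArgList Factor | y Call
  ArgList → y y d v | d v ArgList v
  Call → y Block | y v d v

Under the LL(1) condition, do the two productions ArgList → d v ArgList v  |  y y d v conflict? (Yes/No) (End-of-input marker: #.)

FIRST(d v ArgList v) = { d } and FIRST(y y d v) = { y }.
The FIRST sets are disjoint and neither alternative is nullable — no conflict.

No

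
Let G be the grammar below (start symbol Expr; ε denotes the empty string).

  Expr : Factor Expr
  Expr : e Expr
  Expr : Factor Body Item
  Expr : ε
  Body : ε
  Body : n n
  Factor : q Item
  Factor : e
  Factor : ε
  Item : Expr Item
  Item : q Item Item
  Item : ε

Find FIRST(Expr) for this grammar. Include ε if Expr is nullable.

From Expr : Factor Expr: Factor, Expr nullable, take FIRST(Factor) ∪ FIRST(Expr) = { e, n, q }; also ε since the whole RHS is nullable.
Expr : e Expr contributes {e}.
From Expr : Factor Body Item: Factor, Body, Item nullable, take FIRST(Factor) ∪ FIRST(Body) ∪ FIRST(Item) = { e, n, q }; also ε since the whole RHS is nullable.
Expr : ε contributes ε.
Union: FIRST(Expr) = { e, n, q, ε }.

{ e, n, q, ε }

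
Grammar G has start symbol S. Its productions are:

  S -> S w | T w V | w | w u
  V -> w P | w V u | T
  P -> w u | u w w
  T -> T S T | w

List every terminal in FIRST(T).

From T -> T S T: add FIRST(T) = { w }.
T -> w contributes {w}.
Union: FIRST(T) = { w }.

{ w }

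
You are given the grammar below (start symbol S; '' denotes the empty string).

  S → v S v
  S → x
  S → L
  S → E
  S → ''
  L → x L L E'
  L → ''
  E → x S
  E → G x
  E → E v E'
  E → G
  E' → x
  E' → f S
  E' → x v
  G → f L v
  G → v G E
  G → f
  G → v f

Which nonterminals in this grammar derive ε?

{ L, S }

Directly nullable (have an ''-production): S, L.
No other nonterminal has a production whose RHS symbols are all nullable.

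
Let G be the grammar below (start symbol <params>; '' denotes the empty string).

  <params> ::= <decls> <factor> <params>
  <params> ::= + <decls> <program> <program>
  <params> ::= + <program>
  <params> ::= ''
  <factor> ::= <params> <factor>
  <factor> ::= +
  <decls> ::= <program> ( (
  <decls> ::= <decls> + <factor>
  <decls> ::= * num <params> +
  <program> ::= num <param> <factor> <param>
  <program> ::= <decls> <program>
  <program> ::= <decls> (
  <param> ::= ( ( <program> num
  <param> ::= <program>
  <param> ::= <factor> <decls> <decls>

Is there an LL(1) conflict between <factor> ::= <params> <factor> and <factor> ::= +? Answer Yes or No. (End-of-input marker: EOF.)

FIRST(<params> <factor>) = { *, +, num } and FIRST(+) = { + }.
Both contain +, so the two alternatives are not disjoint — LL(1) conflict.

Yes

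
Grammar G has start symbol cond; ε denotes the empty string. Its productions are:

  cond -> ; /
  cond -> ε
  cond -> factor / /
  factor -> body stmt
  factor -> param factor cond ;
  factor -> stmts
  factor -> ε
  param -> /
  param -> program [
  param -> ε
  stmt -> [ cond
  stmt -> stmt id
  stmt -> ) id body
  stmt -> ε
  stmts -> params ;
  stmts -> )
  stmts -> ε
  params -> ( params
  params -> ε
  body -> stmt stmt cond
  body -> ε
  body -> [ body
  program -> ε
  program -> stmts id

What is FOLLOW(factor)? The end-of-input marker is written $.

{ (, ), /, ;, [, id }

In cond -> factor / /: add FIRST(/ /) = { / }.
In factor -> param factor cond ;: add FIRST(cond ;) = { (, ), /, ;, [, id }.
Union: FOLLOW(factor) = { (, ), /, ;, [, id }.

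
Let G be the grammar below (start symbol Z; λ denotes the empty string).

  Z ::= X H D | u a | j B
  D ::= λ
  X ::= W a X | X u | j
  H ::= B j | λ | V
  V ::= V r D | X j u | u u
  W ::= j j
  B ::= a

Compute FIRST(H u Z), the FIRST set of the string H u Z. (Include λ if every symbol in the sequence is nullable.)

Add FIRST(H)\{λ} = { a, j, u }; H is nullable, continue.
u is a terminal; add {u} and stop.

{ a, j, u }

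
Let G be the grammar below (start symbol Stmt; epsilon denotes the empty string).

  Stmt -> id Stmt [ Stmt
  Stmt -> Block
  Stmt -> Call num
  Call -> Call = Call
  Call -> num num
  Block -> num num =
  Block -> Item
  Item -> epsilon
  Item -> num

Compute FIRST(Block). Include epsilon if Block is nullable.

{ num, epsilon }

Block -> num num = contributes {num}.
From Block -> Item: add FIRST(Item) = { num, epsilon } (including epsilon since Item is nullable).
Union: FIRST(Block) = { num, epsilon }.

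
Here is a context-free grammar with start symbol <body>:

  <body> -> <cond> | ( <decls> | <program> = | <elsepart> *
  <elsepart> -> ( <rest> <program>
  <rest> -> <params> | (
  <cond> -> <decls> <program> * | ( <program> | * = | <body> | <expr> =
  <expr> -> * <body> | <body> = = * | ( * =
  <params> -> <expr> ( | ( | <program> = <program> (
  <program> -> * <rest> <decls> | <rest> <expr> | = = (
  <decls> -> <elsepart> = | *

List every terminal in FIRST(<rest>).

From <rest> -> <params>: add FIRST(<params>) = { (, *, = }.
<rest> -> ( contributes {(}.
Union: FIRST(<rest>) = { (, *, = }.

{ (, *, = }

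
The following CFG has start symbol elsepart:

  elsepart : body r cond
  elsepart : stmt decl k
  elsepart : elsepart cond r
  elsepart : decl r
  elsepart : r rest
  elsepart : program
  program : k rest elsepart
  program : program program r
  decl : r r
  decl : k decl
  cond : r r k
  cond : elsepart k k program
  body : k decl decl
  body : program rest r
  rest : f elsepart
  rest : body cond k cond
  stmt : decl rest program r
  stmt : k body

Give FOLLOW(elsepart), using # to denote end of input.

elsepart is the start symbol, so # ∈ FOLLOW(elsepart).
In elsepart : elsepart cond r: add FIRST(cond r) = { k, r }.
In program : k rest elsepart: elsepart is at the end, add FOLLOW(program) = { #, f, k, r }.
In cond : elsepart k k program: add FIRST(k k program) = { k }.
In rest : f elsepart: elsepart is at the end, add FOLLOW(rest) = { #, f, k, r }.
Union: FOLLOW(elsepart) = { #, f, k, r }.

{ #, f, k, r }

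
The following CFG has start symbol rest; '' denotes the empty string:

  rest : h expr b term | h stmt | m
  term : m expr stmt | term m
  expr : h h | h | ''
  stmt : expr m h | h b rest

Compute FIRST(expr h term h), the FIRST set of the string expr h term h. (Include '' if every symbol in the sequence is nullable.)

{ h }

Add FIRST(expr)\{''} = { h }; expr is nullable, continue.
h is a terminal; add {h} and stop.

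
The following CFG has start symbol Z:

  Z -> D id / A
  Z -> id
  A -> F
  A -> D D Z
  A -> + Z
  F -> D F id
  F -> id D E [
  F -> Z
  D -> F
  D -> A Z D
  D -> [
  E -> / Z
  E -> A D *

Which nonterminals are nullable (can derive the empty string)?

{ } (none)

No nonterminal has an empty production or an RHS whose symbols are all nullable.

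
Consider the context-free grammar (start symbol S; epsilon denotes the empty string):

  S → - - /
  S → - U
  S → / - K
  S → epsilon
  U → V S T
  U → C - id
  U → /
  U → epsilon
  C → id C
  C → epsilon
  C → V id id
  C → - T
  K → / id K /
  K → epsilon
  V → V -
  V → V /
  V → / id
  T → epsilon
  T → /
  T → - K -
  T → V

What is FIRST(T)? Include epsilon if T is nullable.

{ -, /, epsilon }

T → epsilon contributes epsilon.
T → / contributes {/}.
T → - K - contributes {-}.
From T → V: add FIRST(V) = { / }.
Union: FIRST(T) = { -, /, epsilon }.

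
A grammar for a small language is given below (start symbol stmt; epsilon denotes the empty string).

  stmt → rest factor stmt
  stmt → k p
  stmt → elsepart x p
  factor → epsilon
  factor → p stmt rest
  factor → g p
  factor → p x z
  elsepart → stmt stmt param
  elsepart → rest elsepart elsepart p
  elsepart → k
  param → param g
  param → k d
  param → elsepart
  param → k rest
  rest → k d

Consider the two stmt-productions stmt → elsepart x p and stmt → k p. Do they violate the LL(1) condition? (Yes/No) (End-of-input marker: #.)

Yes

FIRST(elsepart x p) = { k } and FIRST(k p) = { k }.
Both contain k, so the two alternatives are not disjoint — LL(1) conflict.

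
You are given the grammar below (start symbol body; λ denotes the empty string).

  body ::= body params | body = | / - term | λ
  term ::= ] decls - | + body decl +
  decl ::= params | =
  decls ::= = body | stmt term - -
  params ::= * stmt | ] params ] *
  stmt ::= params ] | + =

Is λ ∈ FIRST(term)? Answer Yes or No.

Nullable nonterminals: body.
No production of term has an RHS whose symbols are all nullable, so term is not nullable.

No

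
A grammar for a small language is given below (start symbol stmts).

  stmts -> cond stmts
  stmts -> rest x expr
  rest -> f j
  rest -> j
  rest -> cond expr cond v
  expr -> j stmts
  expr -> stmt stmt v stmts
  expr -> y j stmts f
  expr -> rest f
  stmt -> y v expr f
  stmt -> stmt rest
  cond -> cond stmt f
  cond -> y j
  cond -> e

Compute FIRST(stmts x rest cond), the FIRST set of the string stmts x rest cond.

Add FIRST(stmts) = { e, f, j, y }; stmts is not nullable, stop.

{ e, f, j, y }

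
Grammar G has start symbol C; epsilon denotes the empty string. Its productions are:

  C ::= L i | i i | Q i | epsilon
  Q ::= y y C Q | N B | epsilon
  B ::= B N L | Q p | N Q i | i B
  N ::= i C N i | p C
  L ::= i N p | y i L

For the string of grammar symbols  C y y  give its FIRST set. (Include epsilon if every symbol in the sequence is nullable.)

{ i, p, y }

Add FIRST(C)\{epsilon} = { i, p, y }; C is nullable, continue.
y is a terminal; add {y} and stop.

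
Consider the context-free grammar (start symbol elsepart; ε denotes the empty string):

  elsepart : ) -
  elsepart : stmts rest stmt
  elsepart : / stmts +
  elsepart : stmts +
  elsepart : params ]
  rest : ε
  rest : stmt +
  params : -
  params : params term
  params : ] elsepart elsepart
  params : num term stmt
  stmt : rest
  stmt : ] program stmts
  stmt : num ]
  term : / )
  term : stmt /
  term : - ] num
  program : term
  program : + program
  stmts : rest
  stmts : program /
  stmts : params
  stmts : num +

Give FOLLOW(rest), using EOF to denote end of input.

{ EOF, ), +, -, /, ], num }

In elsepart : stmts rest stmt: add FIRST(stmt)\{ε} = { +, ], num }.
  Since stmt is nullable, also add FOLLOW(elsepart) = { EOF, ), +, -, /, ], num }.
In stmt : rest: rest is at the end, add FOLLOW(stmt) = { EOF, ), +, -, /, ], num }.
In stmts : rest: rest is at the end, add FOLLOW(stmts) = { EOF, ), +, -, /, ], num }.
Union: FOLLOW(rest) = { EOF, ), +, -, /, ], num }.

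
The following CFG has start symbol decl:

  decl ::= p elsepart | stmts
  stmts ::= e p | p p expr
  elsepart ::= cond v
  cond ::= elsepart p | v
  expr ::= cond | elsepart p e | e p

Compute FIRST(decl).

{ e, p }

decl ::= p elsepart contributes {p}.
From decl ::= stmts: add FIRST(stmts) = { e, p }.
Union: FIRST(decl) = { e, p }.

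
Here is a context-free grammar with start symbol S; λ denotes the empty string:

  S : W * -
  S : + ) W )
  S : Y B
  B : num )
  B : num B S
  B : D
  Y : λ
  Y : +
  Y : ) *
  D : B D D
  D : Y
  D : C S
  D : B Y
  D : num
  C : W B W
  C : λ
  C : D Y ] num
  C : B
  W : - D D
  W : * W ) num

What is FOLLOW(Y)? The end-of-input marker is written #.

{ #, ), *, +, -, ], num }

In S : Y B: add FIRST(B)\{λ} = { ), *, +, -, ], num }.
  Since B is nullable, also add FOLLOW(S) = { #, ), *, +, -, ], num }.
In D : Y: Y is at the end, add FOLLOW(D) = { #, ), *, +, -, ], num }.
In D : B Y: Y is at the end, add FOLLOW(D) = { #, ), *, +, -, ], num }.
In C : D Y ] num: add FIRST(] num) = { ] }.
Union: FOLLOW(Y) = { #, ), *, +, -, ], num }.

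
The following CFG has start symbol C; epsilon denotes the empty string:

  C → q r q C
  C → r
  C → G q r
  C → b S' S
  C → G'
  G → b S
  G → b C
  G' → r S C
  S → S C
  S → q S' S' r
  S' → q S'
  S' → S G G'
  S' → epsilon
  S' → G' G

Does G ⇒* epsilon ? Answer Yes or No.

Nullable nonterminals: S'.
No production of G has an RHS whose symbols are all nullable, so G is not nullable.

No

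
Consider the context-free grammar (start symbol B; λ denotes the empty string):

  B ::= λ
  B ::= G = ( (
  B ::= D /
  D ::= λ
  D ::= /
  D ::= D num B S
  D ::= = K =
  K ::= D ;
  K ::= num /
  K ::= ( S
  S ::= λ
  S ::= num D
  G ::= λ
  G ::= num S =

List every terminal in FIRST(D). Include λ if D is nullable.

D ::= λ contributes λ.
D ::= / contributes {/}.
From D ::= D num B S: D nullable, take FIRST(D) ∪ {num} = { /, =, num }.
D ::= = K = contributes {=}.
Union: FIRST(D) = { /, =, num, λ }.

{ /, =, num, λ }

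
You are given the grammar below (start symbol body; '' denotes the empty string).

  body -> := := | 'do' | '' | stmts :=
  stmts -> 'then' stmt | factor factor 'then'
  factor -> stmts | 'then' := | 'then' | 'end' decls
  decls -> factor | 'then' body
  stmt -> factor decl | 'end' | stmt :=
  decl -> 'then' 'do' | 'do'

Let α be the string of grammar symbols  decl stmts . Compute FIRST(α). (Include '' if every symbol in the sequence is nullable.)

Add FIRST(decl) = { 'do', 'then' }; decl is not nullable, stop.

{ 'do', 'then' }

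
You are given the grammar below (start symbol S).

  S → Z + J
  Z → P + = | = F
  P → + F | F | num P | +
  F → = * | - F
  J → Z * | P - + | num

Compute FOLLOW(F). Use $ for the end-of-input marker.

{ *, +, - }

In Z → = F: F is at the end, add FOLLOW(Z) = { *, + }.
In P → + F: F is at the end, add FOLLOW(P) = { +, - }.
In P → F: F is at the end, add FOLLOW(P) = { +, - }.
In F → - F: F is at the end, add FOLLOW(F) = { *, +, - }.
Union: FOLLOW(F) = { *, +, - }.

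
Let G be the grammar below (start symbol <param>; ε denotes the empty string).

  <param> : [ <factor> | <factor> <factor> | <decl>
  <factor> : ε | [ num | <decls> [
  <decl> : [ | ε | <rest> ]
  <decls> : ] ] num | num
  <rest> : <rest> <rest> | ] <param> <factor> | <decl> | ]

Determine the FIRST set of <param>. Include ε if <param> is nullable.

{ [, ], num, ε }

<param> : [ <factor> contributes {[}.
From <param> : <factor> <factor>: <factor>, <factor> nullable, take FIRST(<factor>) ∪ FIRST(<factor>) = { [, ], num }; also ε since the whole RHS is nullable.
From <param> : <decl>: add FIRST(<decl>) = { [, ], ε } (including ε since <decl> is nullable).
Union: FIRST(<param>) = { [, ], num, ε }.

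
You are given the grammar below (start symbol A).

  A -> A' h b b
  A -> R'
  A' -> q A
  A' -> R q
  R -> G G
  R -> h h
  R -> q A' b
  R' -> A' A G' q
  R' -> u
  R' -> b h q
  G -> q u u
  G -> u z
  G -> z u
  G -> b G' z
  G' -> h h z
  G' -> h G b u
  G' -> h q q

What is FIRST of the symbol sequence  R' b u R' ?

{ b, h, q, u, z }

Add FIRST(R') = { b, h, q, u, z }; R' is not nullable, stop.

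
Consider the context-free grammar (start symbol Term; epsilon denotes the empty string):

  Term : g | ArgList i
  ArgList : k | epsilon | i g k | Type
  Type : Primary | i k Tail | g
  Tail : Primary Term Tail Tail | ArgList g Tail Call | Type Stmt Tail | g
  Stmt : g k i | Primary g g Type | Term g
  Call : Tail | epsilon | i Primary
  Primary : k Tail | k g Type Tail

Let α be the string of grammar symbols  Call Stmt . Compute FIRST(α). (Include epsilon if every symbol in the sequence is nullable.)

{ g, i, k }

Add FIRST(Call)\{epsilon} = { g, i, k }; Call is nullable, continue.
Add FIRST(Stmt) = { g, i, k }; Stmt is not nullable, stop.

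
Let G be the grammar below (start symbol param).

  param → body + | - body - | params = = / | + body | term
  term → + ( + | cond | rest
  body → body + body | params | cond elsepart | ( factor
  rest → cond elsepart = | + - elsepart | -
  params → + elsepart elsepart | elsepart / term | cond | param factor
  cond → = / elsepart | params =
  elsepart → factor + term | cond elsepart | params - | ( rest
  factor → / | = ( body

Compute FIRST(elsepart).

From elsepart → factor + term: add FIRST(factor) = { /, = }.
From elsepart → cond elsepart: add FIRST(cond) = { (, +, -, /, = }.
From elsepart → params -: add FIRST(params) = { (, +, -, /, = }.
elsepart → ( rest contributes {(}.
Union: FIRST(elsepart) = { (, +, -, /, = }.

{ (, +, -, /, = }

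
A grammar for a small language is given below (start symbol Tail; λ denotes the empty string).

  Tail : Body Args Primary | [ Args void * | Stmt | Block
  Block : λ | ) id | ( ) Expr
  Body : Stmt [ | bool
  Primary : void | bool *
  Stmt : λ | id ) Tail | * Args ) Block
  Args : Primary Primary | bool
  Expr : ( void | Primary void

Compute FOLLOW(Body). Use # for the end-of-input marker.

{ bool, void }

In Tail : Body Args Primary: add FIRST(Args Primary) = { bool, void }.
Union: FOLLOW(Body) = { bool, void }.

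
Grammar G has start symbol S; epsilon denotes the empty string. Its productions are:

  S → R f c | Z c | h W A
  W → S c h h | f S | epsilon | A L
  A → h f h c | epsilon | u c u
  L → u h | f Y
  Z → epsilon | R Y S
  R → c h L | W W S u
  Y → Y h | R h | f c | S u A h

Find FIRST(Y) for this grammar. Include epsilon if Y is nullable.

From Y → Y h: add FIRST(Y) = { c, f, h, u }.
From Y → R h: add FIRST(R) = { c, f, h, u }.
Y → f c contributes {f}.
From Y → S u A h: add FIRST(S) = { c, f, h, u }.
Union: FIRST(Y) = { c, f, h, u }.

{ c, f, h, u }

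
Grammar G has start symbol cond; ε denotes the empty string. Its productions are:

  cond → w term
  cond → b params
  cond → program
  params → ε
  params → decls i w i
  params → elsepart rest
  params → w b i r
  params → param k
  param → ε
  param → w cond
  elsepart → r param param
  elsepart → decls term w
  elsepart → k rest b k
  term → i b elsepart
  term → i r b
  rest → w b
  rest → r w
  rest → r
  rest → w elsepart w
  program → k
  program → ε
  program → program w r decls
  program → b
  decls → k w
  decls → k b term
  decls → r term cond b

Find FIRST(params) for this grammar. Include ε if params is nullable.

{ k, r, w, ε }

params → ε contributes ε.
From params → decls i w i: add FIRST(decls) = { k, r }.
From params → elsepart rest: add FIRST(elsepart) = { k, r }.
params → w b i r contributes {w}.
From params → param k: param nullable, take FIRST(param) ∪ {k} = { k, w }.
Union: FIRST(params) = { k, r, w, ε }.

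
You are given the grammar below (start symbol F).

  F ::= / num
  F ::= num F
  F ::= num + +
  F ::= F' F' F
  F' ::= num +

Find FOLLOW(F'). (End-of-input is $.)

{ /, num }

In F ::= F' F' F: add FIRST(F' F) = { num }.
In F ::= F' F' F: add FIRST(F) = { /, num }.
Union: FOLLOW(F') = { /, num }.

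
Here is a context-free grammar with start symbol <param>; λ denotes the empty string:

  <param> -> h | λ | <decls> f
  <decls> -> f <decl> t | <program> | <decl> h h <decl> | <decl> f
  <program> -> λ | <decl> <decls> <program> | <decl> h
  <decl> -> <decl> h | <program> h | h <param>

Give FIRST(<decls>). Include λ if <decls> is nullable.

{ f, h, λ }

<decls> -> f <decl> t contributes {f}.
From <decls> -> <program>: add FIRST(<program>) = { h, λ } (including λ since <program> is nullable).
From <decls> -> <decl> h h <decl>: add FIRST(<decl>) = { h }.
From <decls> -> <decl> f: add FIRST(<decl>) = { h }.
Union: FIRST(<decls>) = { f, h, λ }.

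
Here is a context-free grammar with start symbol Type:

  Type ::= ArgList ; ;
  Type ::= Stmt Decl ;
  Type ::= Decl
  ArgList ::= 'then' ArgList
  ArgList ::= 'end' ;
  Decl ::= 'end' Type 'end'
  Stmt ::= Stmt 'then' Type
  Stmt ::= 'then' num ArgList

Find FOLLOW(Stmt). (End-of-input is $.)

In Type ::= Stmt Decl ;: add FIRST(Decl ;) = { 'end' }.
In Stmt ::= Stmt 'then' Type: add FIRST('then' Type) = { 'then' }.
Union: FOLLOW(Stmt) = { 'end', 'then' }.

{ 'end', 'then' }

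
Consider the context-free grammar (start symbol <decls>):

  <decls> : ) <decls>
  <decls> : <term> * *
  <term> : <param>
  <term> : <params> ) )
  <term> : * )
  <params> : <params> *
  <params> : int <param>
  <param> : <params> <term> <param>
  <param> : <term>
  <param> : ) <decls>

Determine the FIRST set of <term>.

{ ), *, int }

From <term> : <param>: add FIRST(<param>) = { ), *, int }.
From <term> : <params> ) ): add FIRST(<params>) = { int }.
<term> : * ) contributes {*}.
Union: FIRST(<term>) = { ), *, int }.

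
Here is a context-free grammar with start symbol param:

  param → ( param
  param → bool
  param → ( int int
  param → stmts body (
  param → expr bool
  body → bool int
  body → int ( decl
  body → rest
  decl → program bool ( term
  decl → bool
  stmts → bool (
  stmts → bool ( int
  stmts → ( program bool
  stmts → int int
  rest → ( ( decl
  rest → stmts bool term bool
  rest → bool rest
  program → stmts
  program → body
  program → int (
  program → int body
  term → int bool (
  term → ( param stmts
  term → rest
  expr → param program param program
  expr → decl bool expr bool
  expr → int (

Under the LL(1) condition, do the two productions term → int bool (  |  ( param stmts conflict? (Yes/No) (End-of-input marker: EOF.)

No

FIRST(int bool () = { int } and FIRST(( param stmts) = { ( }.
The FIRST sets are disjoint and neither alternative is nullable — no conflict.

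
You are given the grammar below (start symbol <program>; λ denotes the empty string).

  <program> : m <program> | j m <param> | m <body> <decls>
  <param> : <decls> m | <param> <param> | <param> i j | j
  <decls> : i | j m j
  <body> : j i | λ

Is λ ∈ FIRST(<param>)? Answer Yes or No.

Nullable nonterminals: <body>.
No production of <param> has an RHS whose symbols are all nullable, so <param> is not nullable.

No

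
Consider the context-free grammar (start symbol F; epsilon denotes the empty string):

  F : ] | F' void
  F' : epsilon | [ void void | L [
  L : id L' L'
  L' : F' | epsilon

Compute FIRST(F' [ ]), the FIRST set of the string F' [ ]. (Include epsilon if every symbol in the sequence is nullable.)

{ [, id }

Add FIRST(F')\{epsilon} = { [, id }; F' is nullable, continue.
[ is a terminal; add {[} and stop.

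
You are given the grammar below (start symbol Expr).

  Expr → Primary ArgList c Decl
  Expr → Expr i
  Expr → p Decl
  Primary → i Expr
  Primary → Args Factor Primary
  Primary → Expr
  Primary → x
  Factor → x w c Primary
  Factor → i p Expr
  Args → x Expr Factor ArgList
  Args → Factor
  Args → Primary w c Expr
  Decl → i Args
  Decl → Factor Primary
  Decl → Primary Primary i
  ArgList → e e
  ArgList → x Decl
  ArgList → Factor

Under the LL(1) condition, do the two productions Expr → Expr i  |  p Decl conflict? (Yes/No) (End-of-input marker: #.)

Yes

FIRST(Expr i) = { i, p, x } and FIRST(p Decl) = { p }.
Both contain p, so the two alternatives are not disjoint — LL(1) conflict.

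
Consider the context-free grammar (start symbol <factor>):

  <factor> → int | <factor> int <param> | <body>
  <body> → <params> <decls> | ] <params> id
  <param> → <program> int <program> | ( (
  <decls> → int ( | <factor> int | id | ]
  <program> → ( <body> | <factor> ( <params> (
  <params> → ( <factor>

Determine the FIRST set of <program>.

{ (, ], int }

<program> → ( <body> contributes {(}.
From <program> → <factor> ( <params> (: add FIRST(<factor>) = { (, ], int }.
Union: FIRST(<program>) = { (, ], int }.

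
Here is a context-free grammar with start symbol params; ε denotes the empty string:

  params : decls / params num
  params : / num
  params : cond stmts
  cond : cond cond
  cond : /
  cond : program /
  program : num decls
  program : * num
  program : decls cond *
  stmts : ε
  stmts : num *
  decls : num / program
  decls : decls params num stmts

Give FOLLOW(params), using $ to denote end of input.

{ $, num }

params is the start symbol, so $ ∈ FOLLOW(params).
In params : decls / params num: add FIRST(num) = { num }.
In decls : decls params num stmts: add FIRST(num stmts) = { num }.
Union: FOLLOW(params) = { $, num }.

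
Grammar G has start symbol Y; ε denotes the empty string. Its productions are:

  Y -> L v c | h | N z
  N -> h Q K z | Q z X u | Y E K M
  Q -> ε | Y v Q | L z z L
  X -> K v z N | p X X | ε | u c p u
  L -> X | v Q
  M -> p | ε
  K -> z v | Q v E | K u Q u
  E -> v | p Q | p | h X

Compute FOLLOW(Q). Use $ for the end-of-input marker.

In N -> h Q K z: add FIRST(K z) = { h, p, u, v, z }.
In N -> Q z X u: add FIRST(z X u) = { z }.
In Q -> Y v Q: Q is at the end, add FOLLOW(Q) = { h, p, u, v, z }.
In L -> v Q: Q is at the end, add FOLLOW(L) = { h, p, u, v, z }.
In K -> Q v E: add FIRST(v E) = { v }.
In K -> K u Q u: add FIRST(u) = { u }.
In E -> p Q: Q is at the end, add FOLLOW(E) = { h, p, u, v, z }.
Union: FOLLOW(Q) = { h, p, u, v, z }.

{ h, p, u, v, z }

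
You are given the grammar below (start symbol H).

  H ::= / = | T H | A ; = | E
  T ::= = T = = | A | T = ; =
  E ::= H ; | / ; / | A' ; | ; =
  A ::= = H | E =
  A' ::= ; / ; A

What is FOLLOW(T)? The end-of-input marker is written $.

In H ::= T H: add FIRST(H) = { /, ;, = }.
In T ::= = T = =: add FIRST(= =) = { = }.
In T ::= T = ; =: add FIRST(= ; =) = { = }.
Union: FOLLOW(T) = { /, ;, = }.

{ /, ;, = }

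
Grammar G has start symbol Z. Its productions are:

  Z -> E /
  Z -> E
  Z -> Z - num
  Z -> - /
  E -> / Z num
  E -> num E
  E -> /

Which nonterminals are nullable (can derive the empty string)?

No nonterminal has an empty production or an RHS whose symbols are all nullable.

{ } (none)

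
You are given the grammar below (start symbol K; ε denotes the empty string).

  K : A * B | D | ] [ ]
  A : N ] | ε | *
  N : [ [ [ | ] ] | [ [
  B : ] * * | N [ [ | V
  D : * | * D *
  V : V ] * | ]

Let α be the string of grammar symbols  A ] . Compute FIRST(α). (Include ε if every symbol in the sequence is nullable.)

Add FIRST(A)\{ε} = { *, [, ] }; A is nullable, continue.
] is a terminal; add {]} and stop.

{ *, [, ] }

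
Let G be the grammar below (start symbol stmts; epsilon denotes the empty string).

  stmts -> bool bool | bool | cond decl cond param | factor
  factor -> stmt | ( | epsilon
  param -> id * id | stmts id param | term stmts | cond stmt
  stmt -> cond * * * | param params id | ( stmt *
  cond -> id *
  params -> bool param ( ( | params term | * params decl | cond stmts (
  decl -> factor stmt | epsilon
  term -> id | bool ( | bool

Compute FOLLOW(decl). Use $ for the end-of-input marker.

{ (, bool, id }

In stmts -> cond decl cond param: add FIRST(cond param) = { id }.
In params -> * params decl: decl is at the end, add FOLLOW(params) = { (, bool, id }.
Union: FOLLOW(decl) = { (, bool, id }.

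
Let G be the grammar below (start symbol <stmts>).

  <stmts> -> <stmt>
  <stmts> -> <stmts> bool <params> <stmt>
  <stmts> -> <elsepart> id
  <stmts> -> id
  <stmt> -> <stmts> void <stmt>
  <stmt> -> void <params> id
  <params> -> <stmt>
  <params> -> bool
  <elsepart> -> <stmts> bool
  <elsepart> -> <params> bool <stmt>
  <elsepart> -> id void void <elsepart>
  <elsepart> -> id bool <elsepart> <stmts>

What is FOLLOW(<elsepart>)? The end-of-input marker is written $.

In <stmts> -> <elsepart> id: add FIRST(id) = { id }.
In <elsepart> -> id void void <elsepart>: <elsepart> is at the end, add FOLLOW(<elsepart>) = { bool, id, void }.
In <elsepart> -> id bool <elsepart> <stmts>: add FIRST(<stmts>) = { bool, id, void }.
Union: FOLLOW(<elsepart>) = { bool, id, void }.

{ bool, id, void }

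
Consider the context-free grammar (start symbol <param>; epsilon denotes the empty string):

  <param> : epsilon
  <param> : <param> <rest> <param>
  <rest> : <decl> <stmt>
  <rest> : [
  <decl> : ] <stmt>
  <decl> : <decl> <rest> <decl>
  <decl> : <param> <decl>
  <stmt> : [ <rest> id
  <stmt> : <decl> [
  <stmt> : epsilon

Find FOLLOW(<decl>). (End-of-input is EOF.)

{ EOF, [, ], id }

In <rest> : <decl> <stmt>: add FIRST(<stmt>)\{epsilon} = { [, ] }.
  Since <stmt> is nullable, also add FOLLOW(<rest>) = { EOF, [, ], id }.
In <decl> : <decl> <rest> <decl>: add FIRST(<rest> <decl>) = { [, ] }.
In <decl> : <decl> <rest> <decl>: <decl> is at the end, add FOLLOW(<decl>) = { EOF, [, ], id }.
In <decl> : <param> <decl>: <decl> is at the end, add FOLLOW(<decl>) = { EOF, [, ], id }.
In <stmt> : <decl> [: add FIRST([) = { [ }.
Union: FOLLOW(<decl>) = { EOF, [, ], id }.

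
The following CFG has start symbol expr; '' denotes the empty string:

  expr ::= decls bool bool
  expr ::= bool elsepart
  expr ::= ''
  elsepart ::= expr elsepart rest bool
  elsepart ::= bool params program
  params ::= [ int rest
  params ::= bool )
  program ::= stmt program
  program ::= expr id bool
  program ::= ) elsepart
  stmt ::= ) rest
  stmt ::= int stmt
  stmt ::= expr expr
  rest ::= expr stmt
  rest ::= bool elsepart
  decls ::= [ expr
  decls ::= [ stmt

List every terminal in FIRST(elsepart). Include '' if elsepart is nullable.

{ [, bool }

From elsepart ::= expr elsepart rest bool: expr nullable, take FIRST(expr) ∪ FIRST(elsepart) = { [, bool }.
elsepart ::= bool params program contributes {bool}.
Union: FIRST(elsepart) = { [, bool }.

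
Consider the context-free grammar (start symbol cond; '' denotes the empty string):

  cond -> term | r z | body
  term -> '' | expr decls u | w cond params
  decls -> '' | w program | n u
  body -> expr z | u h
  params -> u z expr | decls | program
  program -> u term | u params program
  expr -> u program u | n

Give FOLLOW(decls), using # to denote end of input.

In term -> expr decls u: add FIRST(u) = { u }.
In params -> decls: decls is at the end, add FOLLOW(params) = { #, n, u, w }.
Union: FOLLOW(decls) = { #, n, u, w }.

{ #, n, u, w }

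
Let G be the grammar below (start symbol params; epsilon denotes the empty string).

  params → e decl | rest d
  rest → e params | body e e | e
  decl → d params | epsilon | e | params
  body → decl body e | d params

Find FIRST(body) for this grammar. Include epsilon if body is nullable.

From body → decl body e: decl nullable, take FIRST(decl) ∪ FIRST(body) = { d, e }.
body → d params contributes {d}.
Union: FIRST(body) = { d, e }.

{ d, e }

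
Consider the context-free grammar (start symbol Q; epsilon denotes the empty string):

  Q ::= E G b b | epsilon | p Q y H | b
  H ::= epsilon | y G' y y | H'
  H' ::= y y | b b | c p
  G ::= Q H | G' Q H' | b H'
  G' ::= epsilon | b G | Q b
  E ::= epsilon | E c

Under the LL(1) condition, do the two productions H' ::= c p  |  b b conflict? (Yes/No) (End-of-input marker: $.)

FIRST(c p) = { c } and FIRST(b b) = { b }.
The FIRST sets are disjoint and neither alternative is nullable — no conflict.

No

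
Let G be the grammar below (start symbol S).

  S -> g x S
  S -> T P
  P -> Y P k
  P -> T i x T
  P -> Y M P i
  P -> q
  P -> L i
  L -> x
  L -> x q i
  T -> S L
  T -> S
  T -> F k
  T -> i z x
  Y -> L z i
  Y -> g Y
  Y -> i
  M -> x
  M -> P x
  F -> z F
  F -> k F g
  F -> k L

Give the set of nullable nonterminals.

{ } (none)

No nonterminal has an empty production or an RHS whose symbols are all nullable.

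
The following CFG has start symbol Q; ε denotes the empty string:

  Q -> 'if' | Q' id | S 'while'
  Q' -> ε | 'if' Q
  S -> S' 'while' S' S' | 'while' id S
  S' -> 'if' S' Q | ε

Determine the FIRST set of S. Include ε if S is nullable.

From S -> S' 'while' S' S': S' nullable, take FIRST(S') ∪ {'while'} = { 'if', 'while' }.
S -> 'while' id S contributes {'while'}.
Union: FIRST(S) = { 'if', 'while' }.

{ 'if', 'while' }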